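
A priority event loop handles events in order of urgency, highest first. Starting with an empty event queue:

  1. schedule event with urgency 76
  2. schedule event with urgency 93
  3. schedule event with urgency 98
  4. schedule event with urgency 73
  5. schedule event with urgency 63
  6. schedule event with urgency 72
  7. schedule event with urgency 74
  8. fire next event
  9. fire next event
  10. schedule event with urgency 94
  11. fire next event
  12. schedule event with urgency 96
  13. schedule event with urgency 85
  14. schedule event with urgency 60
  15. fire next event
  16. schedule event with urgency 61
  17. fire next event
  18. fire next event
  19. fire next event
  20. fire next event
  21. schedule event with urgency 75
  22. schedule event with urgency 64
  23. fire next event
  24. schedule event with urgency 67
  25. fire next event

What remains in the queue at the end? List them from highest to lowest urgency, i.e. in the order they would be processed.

insert 76 → {76}
insert 93 → {93, 76}
insert 98 → {98, 93, 76}
insert 73 → {98, 93, 76, 73}
insert 63 → {98, 93, 76, 73, 63}
insert 72 → {98, 93, 76, 73, 72, 63}
insert 74 → {98, 93, 76, 74, 73, 72, 63}
fire next event → 98; now {93, 76, 74, 73, 72, 63}
fire next event → 93; now {76, 74, 73, 72, 63}
insert 94 → {94, 76, 74, 73, 72, 63}
fire next event → 94; now {76, 74, 73, 72, 63}
insert 96 → {96, 76, 74, 73, 72, 63}
insert 85 → {96, 85, 76, 74, 73, 72, 63}
insert 60 → {96, 85, 76, 74, 73, 72, 63, 60}
fire next event → 96; now {85, 76, 74, 73, 72, 63, 60}
insert 61 → {85, 76, 74, 73, 72, 63, 61, 60}
fire next event → 85; now {76, 74, 73, 72, 63, 61, 60}
fire next event → 76; now {74, 73, 72, 63, 61, 60}
fire next event → 74; now {73, 72, 63, 61, 60}
fire next event → 73; now {72, 63, 61, 60}
insert 75 → {75, 72, 63, 61, 60}
insert 64 → {75, 72, 64, 63, 61, 60}
fire next event → 75; now {72, 64, 63, 61, 60}
insert 67 → {72, 67, 64, 63, 61, 60}
fire next event → 72; now {67, 64, 63, 61, 60}

67, 64, 63, 61, 60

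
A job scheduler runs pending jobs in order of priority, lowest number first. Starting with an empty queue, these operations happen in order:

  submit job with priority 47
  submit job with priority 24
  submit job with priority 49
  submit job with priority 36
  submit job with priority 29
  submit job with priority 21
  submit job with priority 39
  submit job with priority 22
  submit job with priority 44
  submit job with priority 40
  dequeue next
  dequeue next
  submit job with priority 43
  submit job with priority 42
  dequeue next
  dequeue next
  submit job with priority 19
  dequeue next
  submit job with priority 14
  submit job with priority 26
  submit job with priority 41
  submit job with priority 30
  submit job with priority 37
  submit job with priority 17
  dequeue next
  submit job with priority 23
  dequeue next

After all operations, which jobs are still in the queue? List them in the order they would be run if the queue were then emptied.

insert 47 → {47}
insert 24 → {24, 47}
insert 49 → {24, 47, 49}
insert 36 → {24, 36, 47, 49}
insert 29 → {24, 29, 36, 47, 49}
insert 21 → {21, 24, 29, 36, 47, 49}
insert 39 → {21, 24, 29, 36, 39, 47, 49}
insert 22 → {21, 22, 24, 29, 36, 39, 47, 49}
insert 44 → {21, 22, 24, 29, 36, 39, 44, 47, 49}
insert 40 → {21, 22, 24, 29, 36, 39, 40, 44, 47, 49}
dequeue next → 21; now {22, 24, 29, 36, 39, 40, 44, 47, 49}
dequeue next → 22; now {24, 29, 36, 39, 40, 44, 47, 49}
insert 43 → {24, 29, 36, 39, 40, 43, 44, 47, 49}
insert 42 → {24, 29, 36, 39, 40, 42, 43, 44, 47, 49}
dequeue next → 24; now {29, 36, 39, 40, 42, 43, 44, 47, 49}
dequeue next → 29; now {36, 39, 40, 42, 43, 44, 47, 49}
insert 19 → {19, 36, 39, 40, 42, 43, 44, 47, 49}
dequeue next → 19; now {36, 39, 40, 42, 43, 44, 47, 49}
insert 14 → {14, 36, 39, 40, 42, 43, 44, 47, 49}
insert 26 → {14, 26, 36, 39, 40, 42, 43, 44, 47, 49}
insert 41 → {14, 26, 36, 39, 40, 41, 42, 43, 44, 47, 49}
insert 30 → {14, 26, 30, 36, 39, 40, 41, 42, 43, 44, 47, 49}
insert 37 → {14, 26, 30, 36, 37, 39, 40, 41, 42, 43, 44, 47, 49}
insert 17 → {14, 17, 26, 30, 36, 37, 39, 40, 41, 42, 43, 44, 47, 49}
dequeue next → 14; now {17, 26, 30, 36, 37, 39, 40, 41, 42, 43, 44, 47, 49}
insert 23 → {17, 23, 26, 30, 36, 37, 39, 40, 41, 42, 43, 44, 47, 49}
dequeue next → 17; now {23, 26, 30, 36, 37, 39, 40, 41, 42, 43, 44, 47, 49}

23 → 26 → 30 → 36 → 37 → 39 → 40 → 41 → 42 → 43 → 44 → 47 → 49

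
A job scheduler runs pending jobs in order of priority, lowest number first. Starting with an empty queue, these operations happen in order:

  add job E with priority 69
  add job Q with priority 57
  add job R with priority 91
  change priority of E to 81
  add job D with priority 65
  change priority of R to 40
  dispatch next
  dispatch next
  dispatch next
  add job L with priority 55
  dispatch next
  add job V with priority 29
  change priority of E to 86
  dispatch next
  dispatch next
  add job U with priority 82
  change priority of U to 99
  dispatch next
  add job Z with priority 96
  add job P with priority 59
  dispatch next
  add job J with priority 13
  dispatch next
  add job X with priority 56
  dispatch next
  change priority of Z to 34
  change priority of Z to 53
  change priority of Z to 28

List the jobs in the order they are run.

R, Q, D, L, V, E, U, P, J, X

add E (priority 69) → {E:69}
add Q (priority 57) → {Q:57, E:69}
add R (priority 91) → {Q:57, E:69, R:91}
update E to priority 81 → {Q:57, E:81, R:91}
add D (priority 65) → {Q:57, D:65, E:81, R:91}
update R to priority 40 → {R:40, Q:57, D:65, E:81}
dispatch next → R; now {Q:57, D:65, E:81}
dispatch next → Q; now {D:65, E:81}
dispatch next → D; now {E:81}
add L (priority 55) → {L:55, E:81}
dispatch next → L; now {E:81}
add V (priority 29) → {V:29, E:81}
update E to priority 86 → {V:29, E:86}
dispatch next → V; now {E:86}
dispatch next → E; now {}
add U (priority 82) → {U:82}
update U to priority 99 → {U:99}
dispatch next → U; now {}
add Z (priority 96) → {Z:96}
add P (priority 59) → {P:59, Z:96}
dispatch next → P; now {Z:96}
add J (priority 13) → {J:13, Z:96}
dispatch next → J; now {Z:96}
add X (priority 56) → {X:56, Z:96}
dispatch next → X; now {Z:96}
update Z to priority 34 → {Z:34}
update Z to priority 53 → {Z:53}
update Z to priority 28 → {Z:28}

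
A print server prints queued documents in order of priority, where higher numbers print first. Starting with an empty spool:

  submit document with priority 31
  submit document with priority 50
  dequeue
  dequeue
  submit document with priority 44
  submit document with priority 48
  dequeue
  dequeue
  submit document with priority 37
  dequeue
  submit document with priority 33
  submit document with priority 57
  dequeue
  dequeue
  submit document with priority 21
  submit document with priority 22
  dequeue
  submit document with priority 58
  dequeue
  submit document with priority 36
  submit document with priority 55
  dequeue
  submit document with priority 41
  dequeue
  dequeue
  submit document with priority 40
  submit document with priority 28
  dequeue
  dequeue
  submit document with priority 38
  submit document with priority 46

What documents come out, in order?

insert 31 → {31}
insert 50 → {50, 31}
dequeue → 50; now {31}
dequeue → 31; now {}
insert 44 → {44}
insert 48 → {48, 44}
dequeue → 48; now {44}
dequeue → 44; now {}
insert 37 → {37}
dequeue → 37; now {}
insert 33 → {33}
insert 57 → {57, 33}
dequeue → 57; now {33}
dequeue → 33; now {}
insert 21 → {21}
insert 22 → {22, 21}
dequeue → 22; now {21}
insert 58 → {58, 21}
dequeue → 58; now {21}
insert 36 → {36, 21}
insert 55 → {55, 36, 21}
dequeue → 55; now {36, 21}
insert 41 → {41, 36, 21}
dequeue → 41; now {36, 21}
dequeue → 36; now {21}
insert 40 → {40, 21}
insert 28 → {40, 28, 21}
dequeue → 40; now {28, 21}
dequeue → 28; now {21}
insert 38 → {38, 21}
insert 46 → {46, 38, 21}

50 → 31 → 48 → 44 → 37 → 57 → 33 → 22 → 58 → 55 → 41 → 36 → 40 → 28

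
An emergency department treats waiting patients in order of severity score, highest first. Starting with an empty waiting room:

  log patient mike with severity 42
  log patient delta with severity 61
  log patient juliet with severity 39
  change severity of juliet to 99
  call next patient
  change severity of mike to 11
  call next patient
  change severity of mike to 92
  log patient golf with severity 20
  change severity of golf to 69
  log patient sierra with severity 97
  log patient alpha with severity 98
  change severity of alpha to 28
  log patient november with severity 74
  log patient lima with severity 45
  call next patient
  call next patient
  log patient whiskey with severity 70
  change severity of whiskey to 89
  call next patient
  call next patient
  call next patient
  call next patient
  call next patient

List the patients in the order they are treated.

juliet, delta, sierra, mike, whiskey, november, golf, lima, alpha

add mike (severity 42) → {mike:42}
add delta (severity 61) → {delta:61, mike:42}
add juliet (severity 39) → {delta:61, mike:42, juliet:39}
update juliet to severity 99 → {juliet:99, delta:61, mike:42}
call next patient → juliet; now {delta:61, mike:42}
update mike to severity 11 → {delta:61, mike:11}
call next patient → delta; now {mike:11}
update mike to severity 92 → {mike:92}
add golf (severity 20) → {mike:92, golf:20}
update golf to severity 69 → {mike:92, golf:69}
add sierra (severity 97) → {sierra:97, mike:92, golf:69}
add alpha (severity 98) → {alpha:98, sierra:97, mike:92, golf:69}
update alpha to severity 28 → {sierra:97, mike:92, golf:69, alpha:28}
add november (severity 74) → {sierra:97, mike:92, november:74, golf:69, alpha:28}
add lima (severity 45) → {sierra:97, mike:92, november:74, golf:69, lima:45, alpha:28}
call next patient → sierra; now {mike:92, november:74, golf:69, lima:45, alpha:28}
call next patient → mike; now {november:74, golf:69, lima:45, alpha:28}
add whiskey (severity 70) → {november:74, whiskey:70, golf:69, lima:45, alpha:28}
update whiskey to severity 89 → {whiskey:89, november:74, golf:69, lima:45, alpha:28}
call next patient → whiskey; now {november:74, golf:69, lima:45, alpha:28}
call next patient → november; now {golf:69, lima:45, alpha:28}
call next patient → golf; now {lima:45, alpha:28}
call next patient → lima; now {alpha:28}
call next patient → alpha; now {}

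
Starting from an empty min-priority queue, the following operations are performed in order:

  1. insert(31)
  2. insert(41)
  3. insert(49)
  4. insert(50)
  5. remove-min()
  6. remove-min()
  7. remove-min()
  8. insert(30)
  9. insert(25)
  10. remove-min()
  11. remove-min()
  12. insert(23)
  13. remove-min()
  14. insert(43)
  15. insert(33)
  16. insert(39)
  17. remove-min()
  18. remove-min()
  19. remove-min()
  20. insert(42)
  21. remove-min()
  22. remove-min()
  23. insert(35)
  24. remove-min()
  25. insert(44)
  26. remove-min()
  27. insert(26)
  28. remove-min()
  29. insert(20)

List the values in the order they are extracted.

31 → 41 → 49 → 25 → 30 → 23 → 33 → 39 → 43 → 42 → 50 → 35 → 44 → 26

insert 31 → {31}
insert 41 → {31, 41}
insert 49 → {31, 41, 49}
insert 50 → {31, 41, 49, 50}
remove-min → 31; now {41, 49, 50}
remove-min → 41; now {49, 50}
remove-min → 49; now {50}
insert 30 → {30, 50}
insert 25 → {25, 30, 50}
remove-min → 25; now {30, 50}
remove-min → 30; now {50}
insert 23 → {23, 50}
remove-min → 23; now {50}
insert 43 → {43, 50}
insert 33 → {33, 43, 50}
insert 39 → {33, 39, 43, 50}
remove-min → 33; now {39, 43, 50}
remove-min → 39; now {43, 50}
remove-min → 43; now {50}
insert 42 → {42, 50}
remove-min → 42; now {50}
remove-min → 50; now {}
insert 35 → {35}
remove-min → 35; now {}
insert 44 → {44}
remove-min → 44; now {}
insert 26 → {26}
remove-min → 26; now {}
insert 20 → {20}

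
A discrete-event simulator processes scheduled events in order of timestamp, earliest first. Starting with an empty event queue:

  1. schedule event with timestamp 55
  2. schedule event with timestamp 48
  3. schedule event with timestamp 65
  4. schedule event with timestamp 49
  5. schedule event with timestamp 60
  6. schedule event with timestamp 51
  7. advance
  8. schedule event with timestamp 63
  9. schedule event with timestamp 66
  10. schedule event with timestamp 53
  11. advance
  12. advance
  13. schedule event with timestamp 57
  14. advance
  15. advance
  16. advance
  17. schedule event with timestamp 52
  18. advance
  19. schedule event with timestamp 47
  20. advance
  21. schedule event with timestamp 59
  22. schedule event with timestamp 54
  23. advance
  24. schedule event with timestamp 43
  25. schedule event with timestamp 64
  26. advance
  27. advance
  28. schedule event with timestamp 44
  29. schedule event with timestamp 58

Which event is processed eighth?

47

insert 55 → {55}
insert 48 → {48, 55}
insert 65 → {48, 55, 65}
insert 49 → {48, 49, 55, 65}
insert 60 → {48, 49, 55, 60, 65}
insert 51 → {48, 49, 51, 55, 60, 65}
advance → 48; now {49, 51, 55, 60, 65}
insert 63 → {49, 51, 55, 60, 63, 65}
insert 66 → {49, 51, 55, 60, 63, 65, 66}
insert 53 → {49, 51, 53, 55, 60, 63, 65, 66}
advance → 49; now {51, 53, 55, 60, 63, 65, 66}
advance → 51; now {53, 55, 60, 63, 65, 66}
insert 57 → {53, 55, 57, 60, 63, 65, 66}
advance → 53; now {55, 57, 60, 63, 65, 66}
advance → 55; now {57, 60, 63, 65, 66}
advance → 57; now {60, 63, 65, 66}
insert 52 → {52, 60, 63, 65, 66}
advance → 52; now {60, 63, 65, 66}
insert 47 → {47, 60, 63, 65, 66}
advance → 47; now {60, 63, 65, 66}
insert 59 → {59, 60, 63, 65, 66}
insert 54 → {54, 59, 60, 63, 65, 66}
advance → 54; now {59, 60, 63, 65, 66}
insert 43 → {43, 59, 60, 63, 65, 66}
insert 64 → {43, 59, 60, 63, 64, 65, 66}
advance → 43; now {59, 60, 63, 64, 65, 66}
advance → 59; now {60, 63, 64, 65, 66}
insert 44 → {44, 60, 63, 64, 65, 66}
insert 58 → {44, 58, 60, 63, 64, 65, 66}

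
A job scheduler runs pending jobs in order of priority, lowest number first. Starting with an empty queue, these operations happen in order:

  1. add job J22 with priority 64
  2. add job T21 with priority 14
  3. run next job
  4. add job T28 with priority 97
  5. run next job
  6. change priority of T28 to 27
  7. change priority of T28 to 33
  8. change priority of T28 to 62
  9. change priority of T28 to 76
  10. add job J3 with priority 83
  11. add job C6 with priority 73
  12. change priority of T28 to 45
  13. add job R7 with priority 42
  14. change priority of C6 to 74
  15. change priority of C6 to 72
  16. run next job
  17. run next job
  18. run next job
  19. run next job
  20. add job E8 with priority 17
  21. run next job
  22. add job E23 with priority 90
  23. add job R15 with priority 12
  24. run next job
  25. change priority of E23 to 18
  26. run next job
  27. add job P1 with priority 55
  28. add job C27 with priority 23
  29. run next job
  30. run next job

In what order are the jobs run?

[T21, J22, R7, T28, C6, J3, E8, R15, E23, C27, P1]

add J22 (priority 64) → {J22:64}
add T21 (priority 14) → {T21:14, J22:64}
run next job → T21; now {J22:64}
add T28 (priority 97) → {J22:64, T28:97}
run next job → J22; now {T28:97}
update T28 to priority 27 → {T28:27}
update T28 to priority 33 → {T28:33}
update T28 to priority 62 → {T28:62}
update T28 to priority 76 → {T28:76}
add J3 (priority 83) → {T28:76, J3:83}
add C6 (priority 73) → {C6:73, T28:76, J3:83}
update T28 to priority 45 → {T28:45, C6:73, J3:83}
add R7 (priority 42) → {R7:42, T28:45, C6:73, J3:83}
update C6 to priority 74 → {R7:42, T28:45, C6:74, J3:83}
update C6 to priority 72 → {R7:42, T28:45, C6:72, J3:83}
run next job → R7; now {T28:45, C6:72, J3:83}
run next job → T28; now {C6:72, J3:83}
run next job → C6; now {J3:83}
run next job → J3; now {}
add E8 (priority 17) → {E8:17}
run next job → E8; now {}
add E23 (priority 90) → {E23:90}
add R15 (priority 12) → {R15:12, E23:90}
run next job → R15; now {E23:90}
update E23 to priority 18 → {E23:18}
run next job → E23; now {}
add P1 (priority 55) → {P1:55}
add C27 (priority 23) → {C27:23, P1:55}
run next job → C27; now {P1:55}
run next job → P1; now {}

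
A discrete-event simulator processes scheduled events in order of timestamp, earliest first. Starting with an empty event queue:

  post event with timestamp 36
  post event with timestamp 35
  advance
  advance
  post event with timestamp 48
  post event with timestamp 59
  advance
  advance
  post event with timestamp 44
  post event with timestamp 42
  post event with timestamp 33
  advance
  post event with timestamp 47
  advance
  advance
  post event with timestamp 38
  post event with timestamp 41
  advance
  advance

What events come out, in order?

35, 36, 48, 59, 33, 42, 44, 38, 41

insert 36 → {36}
insert 35 → {35, 36}
advance → 35; now {36}
advance → 36; now {}
insert 48 → {48}
insert 59 → {48, 59}
advance → 48; now {59}
advance → 59; now {}
insert 44 → {44}
insert 42 → {42, 44}
insert 33 → {33, 42, 44}
advance → 33; now {42, 44}
insert 47 → {42, 44, 47}
advance → 42; now {44, 47}
advance → 44; now {47}
insert 38 → {38, 47}
insert 41 → {38, 41, 47}
advance → 38; now {41, 47}
advance → 41; now {47}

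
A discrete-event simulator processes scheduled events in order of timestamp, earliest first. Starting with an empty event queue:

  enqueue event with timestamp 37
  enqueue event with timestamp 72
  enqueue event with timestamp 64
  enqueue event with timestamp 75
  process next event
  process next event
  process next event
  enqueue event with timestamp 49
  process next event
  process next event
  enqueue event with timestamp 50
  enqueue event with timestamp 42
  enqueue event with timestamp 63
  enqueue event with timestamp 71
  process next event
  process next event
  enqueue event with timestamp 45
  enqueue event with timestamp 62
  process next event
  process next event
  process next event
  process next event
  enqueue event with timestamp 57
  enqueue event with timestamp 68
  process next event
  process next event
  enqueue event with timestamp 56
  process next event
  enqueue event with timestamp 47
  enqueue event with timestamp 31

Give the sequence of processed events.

insert 37 → {37}
insert 72 → {37, 72}
insert 64 → {37, 64, 72}
insert 75 → {37, 64, 72, 75}
process next event → 37; now {64, 72, 75}
process next event → 64; now {72, 75}
process next event → 72; now {75}
insert 49 → {49, 75}
process next event → 49; now {75}
process next event → 75; now {}
insert 50 → {50}
insert 42 → {42, 50}
insert 63 → {42, 50, 63}
insert 71 → {42, 50, 63, 71}
process next event → 42; now {50, 63, 71}
process next event → 50; now {63, 71}
insert 45 → {45, 63, 71}
insert 62 → {45, 62, 63, 71}
process next event → 45; now {62, 63, 71}
process next event → 62; now {63, 71}
process next event → 63; now {71}
process next event → 71; now {}
insert 57 → {57}
insert 68 → {57, 68}
process next event → 57; now {68}
process next event → 68; now {}
insert 56 → {56}
process next event → 56; now {}
insert 47 → {47}
insert 31 → {31, 47}

[37, 64, 72, 49, 75, 42, 50, 45, 62, 63, 71, 57, 68, 56]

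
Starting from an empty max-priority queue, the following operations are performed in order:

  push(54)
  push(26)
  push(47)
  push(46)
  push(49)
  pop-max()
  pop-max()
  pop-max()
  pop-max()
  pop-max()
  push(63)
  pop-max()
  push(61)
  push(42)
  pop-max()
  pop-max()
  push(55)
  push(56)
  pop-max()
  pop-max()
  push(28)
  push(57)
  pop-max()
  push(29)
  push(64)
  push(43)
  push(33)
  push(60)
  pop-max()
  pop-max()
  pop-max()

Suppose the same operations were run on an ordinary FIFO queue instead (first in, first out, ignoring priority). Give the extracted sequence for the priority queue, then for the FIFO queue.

priority queue: [54, 49, 47, 46, 26, 63, 61, 42, 56, 55, 57, 64, 60, 43]; FIFO queue: 54, 26, 47, 46, 49, 63, 61, 42, 55, 56, 28, 57, 29, 64

insert 54 → {54}
insert 26 → {54, 26}
insert 47 → {54, 47, 26}
insert 46 → {54, 47, 46, 26}
insert 49 → {54, 49, 47, 46, 26}
pop-max → 54; now {49, 47, 46, 26}
pop-max → 49; now {47, 46, 26}
pop-max → 47; now {46, 26}
pop-max → 46; now {26}
pop-max → 26; now {}
insert 63 → {63}
pop-max → 63; now {}
insert 61 → {61}
insert 42 → {61, 42}
pop-max → 61; now {42}
pop-max → 42; now {}
insert 55 → {55}
insert 56 → {56, 55}
pop-max → 56; now {55}
pop-max → 55; now {}
insert 28 → {28}
insert 57 → {57, 28}
pop-max → 57; now {28}
insert 29 → {29, 28}
insert 64 → {64, 29, 28}
insert 43 → {64, 43, 29, 28}
insert 33 → {64, 43, 33, 29, 28}
insert 60 → {64, 60, 43, 33, 29, 28}
pop-max → 64; now {60, 43, 33, 29, 28}
pop-max → 60; now {43, 33, 29, 28}
pop-max → 43; now {33, 29, 28}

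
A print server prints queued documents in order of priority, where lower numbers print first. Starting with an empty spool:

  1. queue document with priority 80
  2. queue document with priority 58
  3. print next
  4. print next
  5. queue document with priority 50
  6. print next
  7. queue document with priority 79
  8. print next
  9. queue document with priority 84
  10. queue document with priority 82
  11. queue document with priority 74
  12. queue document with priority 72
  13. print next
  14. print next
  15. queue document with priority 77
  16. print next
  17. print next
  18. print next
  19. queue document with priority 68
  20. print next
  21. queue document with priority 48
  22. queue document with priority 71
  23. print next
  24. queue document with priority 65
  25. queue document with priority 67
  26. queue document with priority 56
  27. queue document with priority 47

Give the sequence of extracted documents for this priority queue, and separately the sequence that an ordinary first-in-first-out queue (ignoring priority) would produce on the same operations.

insert 80 → {80}
insert 58 → {58, 80}
print next → 58; now {80}
print next → 80; now {}
insert 50 → {50}
print next → 50; now {}
insert 79 → {79}
print next → 79; now {}
insert 84 → {84}
insert 82 → {82, 84}
insert 74 → {74, 82, 84}
insert 72 → {72, 74, 82, 84}
print next → 72; now {74, 82, 84}
print next → 74; now {82, 84}
insert 77 → {77, 82, 84}
print next → 77; now {82, 84}
print next → 82; now {84}
print next → 84; now {}
insert 68 → {68}
print next → 68; now {}
insert 48 → {48}
insert 71 → {48, 71}
print next → 48; now {71}
insert 65 → {65, 71}
insert 67 → {65, 67, 71}
insert 56 → {56, 65, 67, 71}
insert 47 → {47, 56, 65, 67, 71}

priority queue: 58, 80, 50, 79, 72, 74, 77, 82, 84, 68, 48; FIFO queue: [80, 58, 50, 79, 84, 82, 74, 72, 77, 68, 48]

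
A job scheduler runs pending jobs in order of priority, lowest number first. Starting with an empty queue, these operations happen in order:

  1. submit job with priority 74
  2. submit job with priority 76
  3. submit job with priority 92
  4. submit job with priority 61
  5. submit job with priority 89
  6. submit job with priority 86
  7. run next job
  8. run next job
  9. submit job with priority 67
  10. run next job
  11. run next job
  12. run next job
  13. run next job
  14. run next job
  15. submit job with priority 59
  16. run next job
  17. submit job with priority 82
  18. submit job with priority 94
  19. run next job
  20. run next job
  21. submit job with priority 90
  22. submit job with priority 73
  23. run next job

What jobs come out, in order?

insert 74 → {74}
insert 76 → {74, 76}
insert 92 → {74, 76, 92}
insert 61 → {61, 74, 76, 92}
insert 89 → {61, 74, 76, 89, 92}
insert 86 → {61, 74, 76, 86, 89, 92}
run next job → 61; now {74, 76, 86, 89, 92}
run next job → 74; now {76, 86, 89, 92}
insert 67 → {67, 76, 86, 89, 92}
run next job → 67; now {76, 86, 89, 92}
run next job → 76; now {86, 89, 92}
run next job → 86; now {89, 92}
run next job → 89; now {92}
run next job → 92; now {}
insert 59 → {59}
run next job → 59; now {}
insert 82 → {82}
insert 94 → {82, 94}
run next job → 82; now {94}
run next job → 94; now {}
insert 90 → {90}
insert 73 → {73, 90}
run next job → 73; now {90}

[61, 74, 67, 76, 86, 89, 92, 59, 82, 94, 73]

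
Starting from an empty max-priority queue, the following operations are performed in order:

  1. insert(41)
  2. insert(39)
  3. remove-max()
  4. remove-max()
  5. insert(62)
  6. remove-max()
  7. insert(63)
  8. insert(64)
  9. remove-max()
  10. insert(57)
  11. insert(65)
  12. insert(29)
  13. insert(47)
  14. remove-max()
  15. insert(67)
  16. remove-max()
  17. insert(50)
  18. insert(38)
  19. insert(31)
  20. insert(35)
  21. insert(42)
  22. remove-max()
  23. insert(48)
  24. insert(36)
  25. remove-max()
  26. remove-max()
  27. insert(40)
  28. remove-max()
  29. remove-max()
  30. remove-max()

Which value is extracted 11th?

insert 41 → {41}
insert 39 → {41, 39}
remove-max → 41; now {39}
remove-max → 39; now {}
insert 62 → {62}
remove-max → 62; now {}
insert 63 → {63}
insert 64 → {64, 63}
remove-max → 64; now {63}
insert 57 → {63, 57}
insert 65 → {65, 63, 57}
insert 29 → {65, 63, 57, 29}
insert 47 → {65, 63, 57, 47, 29}
remove-max → 65; now {63, 57, 47, 29}
insert 67 → {67, 63, 57, 47, 29}
remove-max → 67; now {63, 57, 47, 29}
insert 50 → {63, 57, 50, 47, 29}
insert 38 → {63, 57, 50, 47, 38, 29}
insert 31 → {63, 57, 50, 47, 38, 31, 29}
insert 35 → {63, 57, 50, 47, 38, 35, 31, 29}
insert 42 → {63, 57, 50, 47, 42, 38, 35, 31, 29}
remove-max → 63; now {57, 50, 47, 42, 38, 35, 31, 29}
insert 48 → {57, 50, 48, 47, 42, 38, 35, 31, 29}
insert 36 → {57, 50, 48, 47, 42, 38, 36, 35, 31, 29}
remove-max → 57; now {50, 48, 47, 42, 38, 36, 35, 31, 29}
remove-max → 50; now {48, 47, 42, 38, 36, 35, 31, 29}
insert 40 → {48, 47, 42, 40, 38, 36, 35, 31, 29}
remove-max → 48; now {47, 42, 40, 38, 36, 35, 31, 29}
remove-max → 47; now {42, 40, 38, 36, 35, 31, 29}
remove-max → 42; now {40, 38, 36, 35, 31, 29}

47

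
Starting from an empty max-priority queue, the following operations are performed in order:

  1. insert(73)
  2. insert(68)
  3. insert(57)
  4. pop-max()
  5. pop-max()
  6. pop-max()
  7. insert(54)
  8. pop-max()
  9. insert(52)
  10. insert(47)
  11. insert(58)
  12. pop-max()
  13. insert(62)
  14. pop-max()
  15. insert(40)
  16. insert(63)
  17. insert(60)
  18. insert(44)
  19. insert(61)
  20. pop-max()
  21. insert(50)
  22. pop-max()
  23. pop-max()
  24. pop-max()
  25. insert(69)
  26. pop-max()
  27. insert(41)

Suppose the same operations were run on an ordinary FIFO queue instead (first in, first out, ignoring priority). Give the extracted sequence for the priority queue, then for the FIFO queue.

priority queue: [73, 68, 57, 54, 58, 62, 63, 61, 60, 52, 69]; FIFO queue: 73, 68, 57, 54, 52, 47, 58, 62, 40, 63, 60

insert 73 → {73}
insert 68 → {73, 68}
insert 57 → {73, 68, 57}
pop-max → 73; now {68, 57}
pop-max → 68; now {57}
pop-max → 57; now {}
insert 54 → {54}
pop-max → 54; now {}
insert 52 → {52}
insert 47 → {52, 47}
insert 58 → {58, 52, 47}
pop-max → 58; now {52, 47}
insert 62 → {62, 52, 47}
pop-max → 62; now {52, 47}
insert 40 → {52, 47, 40}
insert 63 → {63, 52, 47, 40}
insert 60 → {63, 60, 52, 47, 40}
insert 44 → {63, 60, 52, 47, 44, 40}
insert 61 → {63, 61, 60, 52, 47, 44, 40}
pop-max → 63; now {61, 60, 52, 47, 44, 40}
insert 50 → {61, 60, 52, 50, 47, 44, 40}
pop-max → 61; now {60, 52, 50, 47, 44, 40}
pop-max → 60; now {52, 50, 47, 44, 40}
pop-max → 52; now {50, 47, 44, 40}
insert 69 → {69, 50, 47, 44, 40}
pop-max → 69; now {50, 47, 44, 40}
insert 41 → {50, 47, 44, 41, 40}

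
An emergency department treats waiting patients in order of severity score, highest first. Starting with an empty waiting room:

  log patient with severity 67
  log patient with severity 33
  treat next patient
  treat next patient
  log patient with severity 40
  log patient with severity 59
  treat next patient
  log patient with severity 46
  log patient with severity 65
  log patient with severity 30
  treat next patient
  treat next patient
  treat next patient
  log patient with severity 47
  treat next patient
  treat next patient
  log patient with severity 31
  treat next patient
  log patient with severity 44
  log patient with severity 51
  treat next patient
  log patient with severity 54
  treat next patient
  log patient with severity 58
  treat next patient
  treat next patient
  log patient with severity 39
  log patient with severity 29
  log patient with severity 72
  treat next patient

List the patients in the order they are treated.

insert 67 → {67}
insert 33 → {67, 33}
treat next patient → 67; now {33}
treat next patient → 33; now {}
insert 40 → {40}
insert 59 → {59, 40}
treat next patient → 59; now {40}
insert 46 → {46, 40}
insert 65 → {65, 46, 40}
insert 30 → {65, 46, 40, 30}
treat next patient → 65; now {46, 40, 30}
treat next patient → 46; now {40, 30}
treat next patient → 40; now {30}
insert 47 → {47, 30}
treat next patient → 47; now {30}
treat next patient → 30; now {}
insert 31 → {31}
treat next patient → 31; now {}
insert 44 → {44}
insert 51 → {51, 44}
treat next patient → 51; now {44}
insert 54 → {54, 44}
treat next patient → 54; now {44}
insert 58 → {58, 44}
treat next patient → 58; now {44}
treat next patient → 44; now {}
insert 39 → {39}
insert 29 → {39, 29}
insert 72 → {72, 39, 29}
treat next patient → 72; now {39, 29}

67, 33, 59, 65, 46, 40, 47, 30, 31, 51, 54, 58, 44, 72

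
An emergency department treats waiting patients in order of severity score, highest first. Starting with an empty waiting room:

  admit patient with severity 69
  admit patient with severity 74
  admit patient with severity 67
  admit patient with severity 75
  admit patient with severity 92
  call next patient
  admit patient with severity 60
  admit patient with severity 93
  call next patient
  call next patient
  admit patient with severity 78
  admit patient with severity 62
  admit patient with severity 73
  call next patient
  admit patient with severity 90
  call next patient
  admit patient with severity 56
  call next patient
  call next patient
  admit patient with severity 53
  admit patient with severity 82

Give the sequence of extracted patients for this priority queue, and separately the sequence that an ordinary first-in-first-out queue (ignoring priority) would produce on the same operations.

priority queue: 92 → 93 → 75 → 78 → 90 → 74 → 73; FIFO queue: 69, 74, 67, 75, 92, 60, 93

insert 69 → {69}
insert 74 → {74, 69}
insert 67 → {74, 69, 67}
insert 75 → {75, 74, 69, 67}
insert 92 → {92, 75, 74, 69, 67}
call next patient → 92; now {75, 74, 69, 67}
insert 60 → {75, 74, 69, 67, 60}
insert 93 → {93, 75, 74, 69, 67, 60}
call next patient → 93; now {75, 74, 69, 67, 60}
call next patient → 75; now {74, 69, 67, 60}
insert 78 → {78, 74, 69, 67, 60}
insert 62 → {78, 74, 69, 67, 62, 60}
insert 73 → {78, 74, 73, 69, 67, 62, 60}
call next patient → 78; now {74, 73, 69, 67, 62, 60}
insert 90 → {90, 74, 73, 69, 67, 62, 60}
call next patient → 90; now {74, 73, 69, 67, 62, 60}
insert 56 → {74, 73, 69, 67, 62, 60, 56}
call next patient → 74; now {73, 69, 67, 62, 60, 56}
call next patient → 73; now {69, 67, 62, 60, 56}
insert 53 → {69, 67, 62, 60, 56, 53}
insert 82 → {82, 69, 67, 62, 60, 56, 53}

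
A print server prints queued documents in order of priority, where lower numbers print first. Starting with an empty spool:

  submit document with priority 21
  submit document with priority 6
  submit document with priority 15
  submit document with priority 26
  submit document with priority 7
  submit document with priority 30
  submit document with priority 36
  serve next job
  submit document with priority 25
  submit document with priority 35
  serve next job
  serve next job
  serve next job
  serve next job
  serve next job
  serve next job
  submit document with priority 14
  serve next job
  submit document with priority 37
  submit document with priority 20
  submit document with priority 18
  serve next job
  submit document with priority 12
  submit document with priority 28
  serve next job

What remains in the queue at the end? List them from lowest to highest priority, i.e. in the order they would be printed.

20, 28, 35, 36, 37

insert 21 → {21}
insert 6 → {6, 21}
insert 15 → {6, 15, 21}
insert 26 → {6, 15, 21, 26}
insert 7 → {6, 7, 15, 21, 26}
insert 30 → {6, 7, 15, 21, 26, 30}
insert 36 → {6, 7, 15, 21, 26, 30, 36}
serve next job → 6; now {7, 15, 21, 26, 30, 36}
insert 25 → {7, 15, 21, 25, 26, 30, 36}
insert 35 → {7, 15, 21, 25, 26, 30, 35, 36}
serve next job → 7; now {15, 21, 25, 26, 30, 35, 36}
serve next job → 15; now {21, 25, 26, 30, 35, 36}
serve next job → 21; now {25, 26, 30, 35, 36}
serve next job → 25; now {26, 30, 35, 36}
serve next job → 26; now {30, 35, 36}
serve next job → 30; now {35, 36}
insert 14 → {14, 35, 36}
serve next job → 14; now {35, 36}
insert 37 → {35, 36, 37}
insert 20 → {20, 35, 36, 37}
insert 18 → {18, 20, 35, 36, 37}
serve next job → 18; now {20, 35, 36, 37}
insert 12 → {12, 20, 35, 36, 37}
insert 28 → {12, 20, 28, 35, 36, 37}
serve next job → 12; now {20, 28, 35, 36, 37}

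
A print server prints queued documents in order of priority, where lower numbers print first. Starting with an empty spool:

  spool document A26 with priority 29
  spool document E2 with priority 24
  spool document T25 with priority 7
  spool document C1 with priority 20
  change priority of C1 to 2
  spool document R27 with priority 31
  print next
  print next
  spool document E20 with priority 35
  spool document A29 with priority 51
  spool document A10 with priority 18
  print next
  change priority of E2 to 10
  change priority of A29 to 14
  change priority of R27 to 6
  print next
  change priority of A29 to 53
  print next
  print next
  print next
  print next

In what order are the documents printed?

add A26 (priority 29) → {A26:29}
add E2 (priority 24) → {E2:24, A26:29}
add T25 (priority 7) → {T25:7, E2:24, A26:29}
add C1 (priority 20) → {T25:7, C1:20, E2:24, A26:29}
update C1 to priority 2 → {C1:2, T25:7, E2:24, A26:29}
add R27 (priority 31) → {C1:2, T25:7, E2:24, A26:29, R27:31}
print next → C1; now {T25:7, E2:24, A26:29, R27:31}
print next → T25; now {E2:24, A26:29, R27:31}
add E20 (priority 35) → {E2:24, A26:29, R27:31, E20:35}
add A29 (priority 51) → {E2:24, A26:29, R27:31, E20:35, A29:51}
add A10 (priority 18) → {A10:18, E2:24, A26:29, R27:31, E20:35, A29:51}
print next → A10; now {E2:24, A26:29, R27:31, E20:35, A29:51}
update E2 to priority 10 → {E2:10, A26:29, R27:31, E20:35, A29:51}
update A29 to priority 14 → {E2:10, A29:14, A26:29, R27:31, E20:35}
update R27 to priority 6 → {R27:6, E2:10, A29:14, A26:29, E20:35}
print next → R27; now {E2:10, A29:14, A26:29, E20:35}
update A29 to priority 53 → {E2:10, A26:29, E20:35, A29:53}
print next → E2; now {A26:29, E20:35, A29:53}
print next → A26; now {E20:35, A29:53}
print next → E20; now {A29:53}
print next → A29; now {}

[C1, T25, A10, R27, E2, A26, E20, A29]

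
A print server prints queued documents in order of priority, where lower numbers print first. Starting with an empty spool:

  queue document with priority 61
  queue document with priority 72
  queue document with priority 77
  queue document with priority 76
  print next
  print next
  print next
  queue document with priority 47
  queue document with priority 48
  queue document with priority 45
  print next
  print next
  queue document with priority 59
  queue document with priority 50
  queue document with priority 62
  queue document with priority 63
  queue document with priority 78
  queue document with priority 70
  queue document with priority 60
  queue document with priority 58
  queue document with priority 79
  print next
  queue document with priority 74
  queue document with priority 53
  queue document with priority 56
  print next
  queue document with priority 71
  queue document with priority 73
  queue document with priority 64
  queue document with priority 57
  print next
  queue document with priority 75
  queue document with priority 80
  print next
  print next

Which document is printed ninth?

56

insert 61 → {61}
insert 72 → {61, 72}
insert 77 → {61, 72, 77}
insert 76 → {61, 72, 76, 77}
print next → 61; now {72, 76, 77}
print next → 72; now {76, 77}
print next → 76; now {77}
insert 47 → {47, 77}
insert 48 → {47, 48, 77}
insert 45 → {45, 47, 48, 77}
print next → 45; now {47, 48, 77}
print next → 47; now {48, 77}
insert 59 → {48, 59, 77}
insert 50 → {48, 50, 59, 77}
insert 62 → {48, 50, 59, 62, 77}
insert 63 → {48, 50, 59, 62, 63, 77}
insert 78 → {48, 50, 59, 62, 63, 77, 78}
insert 70 → {48, 50, 59, 62, 63, 70, 77, 78}
insert 60 → {48, 50, 59, 60, 62, 63, 70, 77, 78}
insert 58 → {48, 50, 58, 59, 60, 62, 63, 70, 77, 78}
insert 79 → {48, 50, 58, 59, 60, 62, 63, 70, 77, 78, 79}
print next → 48; now {50, 58, 59, 60, 62, 63, 70, 77, 78, 79}
insert 74 → {50, 58, 59, 60, 62, 63, 70, 74, 77, 78, 79}
insert 53 → {50, 53, 58, 59, 60, 62, 63, 70, 74, 77, 78, 79}
insert 56 → {50, 53, 56, 58, 59, 60, 62, 63, 70, 74, 77, 78, 79}
print next → 50; now {53, 56, 58, 59, 60, 62, 63, 70, 74, 77, 78, 79}
insert 71 → {53, 56, 58, 59, 60, 62, 63, 70, 71, 74, 77, 78, 79}
insert 73 → {53, 56, 58, 59, 60, 62, 63, 70, 71, 73, 74, 77, 78, 79}
insert 64 → {53, 56, 58, 59, 60, 62, 63, 64, 70, 71, 73, 74, 77, 78, 79}
insert 57 → {53, 56, 57, 58, 59, 60, 62, 63, 64, 70, 71, 73, 74, 77, 78, 79}
print next → 53; now {56, 57, 58, 59, 60, 62, 63, 64, 70, 71, 73, 74, 77, 78, 79}
insert 75 → {56, 57, 58, 59, 60, 62, 63, 64, 70, 71, 73, 74, 75, 77, 78, 79}
insert 80 → {56, 57, 58, 59, 60, 62, 63, 64, 70, 71, 73, 74, 75, 77, 78, 79, 80}
print next → 56; now {57, 58, 59, 60, 62, 63, 64, 70, 71, 73, 74, 75, 77, 78, 79, 80}
print next → 57; now {58, 59, 60, 62, 63, 64, 70, 71, 73, 74, 75, 77, 78, 79, 80}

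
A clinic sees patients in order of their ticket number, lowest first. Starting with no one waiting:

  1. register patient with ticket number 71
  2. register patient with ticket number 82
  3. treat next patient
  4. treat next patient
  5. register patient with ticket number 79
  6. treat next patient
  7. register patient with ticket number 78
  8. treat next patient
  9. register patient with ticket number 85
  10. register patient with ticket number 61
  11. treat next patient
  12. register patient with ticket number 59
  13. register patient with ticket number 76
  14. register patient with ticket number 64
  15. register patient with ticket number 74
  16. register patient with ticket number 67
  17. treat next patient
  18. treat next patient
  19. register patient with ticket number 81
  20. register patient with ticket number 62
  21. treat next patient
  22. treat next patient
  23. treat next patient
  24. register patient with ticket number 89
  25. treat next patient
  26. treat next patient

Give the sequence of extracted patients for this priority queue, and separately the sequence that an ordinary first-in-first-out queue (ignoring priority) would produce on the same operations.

insert 71 → {71}
insert 82 → {71, 82}
treat next patient → 71; now {82}
treat next patient → 82; now {}
insert 79 → {79}
treat next patient → 79; now {}
insert 78 → {78}
treat next patient → 78; now {}
insert 85 → {85}
insert 61 → {61, 85}
treat next patient → 61; now {85}
insert 59 → {59, 85}
insert 76 → {59, 76, 85}
insert 64 → {59, 64, 76, 85}
insert 74 → {59, 64, 74, 76, 85}
insert 67 → {59, 64, 67, 74, 76, 85}
treat next patient → 59; now {64, 67, 74, 76, 85}
treat next patient → 64; now {67, 74, 76, 85}
insert 81 → {67, 74, 76, 81, 85}
insert 62 → {62, 67, 74, 76, 81, 85}
treat next patient → 62; now {67, 74, 76, 81, 85}
treat next patient → 67; now {74, 76, 81, 85}
treat next patient → 74; now {76, 81, 85}
insert 89 → {76, 81, 85, 89}
treat next patient → 76; now {81, 85, 89}
treat next patient → 81; now {85, 89}

priority queue: [71, 82, 79, 78, 61, 59, 64, 62, 67, 74, 76, 81]; FIFO queue: 71 → 82 → 79 → 78 → 85 → 61 → 59 → 76 → 64 → 74 → 67 → 81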